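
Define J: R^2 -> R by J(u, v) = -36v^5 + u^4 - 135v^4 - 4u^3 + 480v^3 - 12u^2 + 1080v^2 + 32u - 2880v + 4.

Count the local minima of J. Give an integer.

4

J separates as a function of u plus a function of v, so ∇J=0 decouples.
∂J/∂u = 4(u - 4)(u - 1)(u + 2) = 0 at u ∈ {-2, 1, 4}; ∂J/∂v = -180(v - 2)(v - 1)(v + 2)(v + 4) = 0 at v ∈ {-4, -2, 1, 2}.
The Hessian is diagonal: diag(J_uu, J_vv). Second derivatives: J_uu(-2)=72, J_uu(1)=-36, J_uu(4)=72; J_vv(-4)=10800, J_vv(-2)=-4320, J_vv(1)=2700, J_vv(2)=-4320.
Local minima occur where both diagonal entries positive: (-2, -4), (-2, 1), (4, -4), (4, 1). Count: 4.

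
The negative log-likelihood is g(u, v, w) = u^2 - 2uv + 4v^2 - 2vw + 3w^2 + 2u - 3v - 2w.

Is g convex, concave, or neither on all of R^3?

convex

g is quadratic, so its Hessian is the constant matrix H = [[2, -2, 0], [-2, 8, -2], [0, -2, 6]].
Leading principal minors: 2, 12, 64.
All positive ⇒ H ≻ 0 ⇒ convex.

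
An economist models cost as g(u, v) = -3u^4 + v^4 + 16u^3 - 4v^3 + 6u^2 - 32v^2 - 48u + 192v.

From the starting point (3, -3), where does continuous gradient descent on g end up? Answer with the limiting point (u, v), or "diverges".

g is separable, so gradient descent decouples: u follows -∂g/∂u, v follows -∂g/∂v.
∂g/∂u = -12(u - 4)(u - 1)(u + 1); at u=3 this is 96, so u decreases.
∂g/∂v = 4(v - 4)(v - 3)(v + 4); at v=-3 this is 168, so v decreases.
u converges to its nearest critical value 1 (a local min of the u-part); v converges to -4. The iterate converges to (1, -4).

(1, -4)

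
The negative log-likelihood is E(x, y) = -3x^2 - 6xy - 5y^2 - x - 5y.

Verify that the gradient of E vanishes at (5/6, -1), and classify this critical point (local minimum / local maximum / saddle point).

∇E = (-6x - 6y - 1, -6x - 10y - 5); substituting (5/6, -1) gives ∇E = (0, 0), so (5/6, -1) is indeed a critical point.
The Hessian of E is constant: H = [[-6, -6], [-6, -10]].
det(H) = (-6)·(-10) − (-6)² = 24.
det(H) > 0 and tr(H) = -16 < 0, so H is negative definite and the point is a local maximum.

local maximum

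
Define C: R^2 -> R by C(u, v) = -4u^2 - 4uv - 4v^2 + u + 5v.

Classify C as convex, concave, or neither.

concave

C is quadratic, so its Hessian is the constant matrix H = [[-8, -4], [-4, -8]].
det(H) = 48, tr(H) = -16.
det(H) > 0 and tr(H) < 0, so H is negative definite everywhere: concave.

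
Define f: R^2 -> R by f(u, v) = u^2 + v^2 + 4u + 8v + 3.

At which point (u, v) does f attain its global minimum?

f(u,v) separates as P(u) + Q(v) + 3, so its minimum is min P + min Q + 3.
P'(u) = 2u + 4 vanishes at u ∈ {-2}; Q'(v) = 2v + 8 vanishes at v ∈ {-4}.
Local minima of P (where P''>0): P(-2)=-4. Local minima of Q: Q(-4)=-16.
So the global minimum of f is P(-2) + Q(-4) + 3 = -4 − 16 + 3 = -17, attained at (-2, -4).

(-2, -4)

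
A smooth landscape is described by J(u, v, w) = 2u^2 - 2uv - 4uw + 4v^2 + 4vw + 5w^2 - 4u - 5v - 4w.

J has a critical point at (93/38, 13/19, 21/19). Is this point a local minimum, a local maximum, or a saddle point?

The Hessian is constant: H = [[4, -2, -4], [-2, 8, 4], [-4, 4, 10]].
Leading principal minors: Δ₁ = 4, Δ₂ = 28, Δ₃ = 152.
All leading minors are positive, so H is positive definite: a local minimum.

local minimum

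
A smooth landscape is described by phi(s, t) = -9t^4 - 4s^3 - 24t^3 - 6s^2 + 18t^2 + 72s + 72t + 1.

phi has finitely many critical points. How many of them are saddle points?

phi separates as a function of s plus a function of t, so ∇phi=0 decouples.
∂phi/∂s = -12(s - 2)(s + 3) = 0 at s ∈ {-3, 2}; ∂phi/∂t = -36(t - 1)(t + 1)(t + 2) = 0 at t ∈ {-2, -1, 1}.
The Hessian is diagonal: diag(phi_ss, phi_tt). Second derivatives: phi_ss(-3)=60, phi_ss(2)=-60; phi_tt(-2)=-108, phi_tt(-1)=72, phi_tt(1)=-216.
Saddle points occur where the two diagonal entries have opposite signs: (-3, -2), (-3, 1), (2, -1). Count: 3.

3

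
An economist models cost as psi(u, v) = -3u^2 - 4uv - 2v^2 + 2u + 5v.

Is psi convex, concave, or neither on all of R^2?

concave

psi is quadratic, so its Hessian is the constant matrix H = [[-6, -4], [-4, -4]].
det(H) = 8, tr(H) = -10.
det(H) > 0 and tr(H) < 0, so H is negative definite everywhere: concave.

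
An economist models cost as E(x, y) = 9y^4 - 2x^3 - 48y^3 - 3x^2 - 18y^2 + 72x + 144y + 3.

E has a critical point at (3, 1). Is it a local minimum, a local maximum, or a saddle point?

local maximum

The mixed partial ∂²E/∂x∂y is 0, so the Hessian at any point is diag(E_xx, E_yy) = diag(-6(2x + 1), 36(3y^2 - 8y - 1)).
At (3, 1): H = diag(-42, -216).
Both eigenvalues are negative, so H is negative definite: a local maximum.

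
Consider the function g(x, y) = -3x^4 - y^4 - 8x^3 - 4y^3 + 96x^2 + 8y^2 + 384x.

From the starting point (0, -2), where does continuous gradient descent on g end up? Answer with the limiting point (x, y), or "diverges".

g is separable, so gradient descent decouples: x follows -∂g/∂x, y follows -∂g/∂y.
∂g/∂x = -12(x - 4)(x + 2)(x + 4); at x=0 this is 384, so x decreases.
∂g/∂y = -4y(y - 1)(y + 4); at y=-2 this is -48, so y increases.
x converges to its nearest critical value -2 (a local min of the x-part); y converges to 0. The iterate converges to (-2, 0).

(-2, 0)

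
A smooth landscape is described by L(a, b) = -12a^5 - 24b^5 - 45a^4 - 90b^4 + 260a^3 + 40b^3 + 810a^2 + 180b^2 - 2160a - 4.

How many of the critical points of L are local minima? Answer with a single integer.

4

L separates as a function of a plus a function of b, so ∇L=0 decouples.
∂L/∂a = -60(a - 3)(a - 1)(a + 3)(a + 4) = 0 at a ∈ {-4, -3, 1, 3}; ∂L/∂b = -120b(b - 1)(b + 1)(b + 3) = 0 at b ∈ {-3, -1, 0, 1}.
The Hessian is diagonal: diag(L_aa, L_bb). Second derivatives: L_aa(-4)=2100, L_aa(-3)=-1440, L_aa(1)=2400, L_aa(3)=-5040; L_bb(-3)=2880, L_bb(-1)=-480, L_bb(0)=360, L_bb(1)=-960.
Local minima occur where both diagonal entries positive: (-4, -3), (-4, 0), (1, -3), (1, 0). Count: 4.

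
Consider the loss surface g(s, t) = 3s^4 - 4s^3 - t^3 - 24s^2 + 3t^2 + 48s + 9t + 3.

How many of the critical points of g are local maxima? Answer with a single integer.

g separates as a function of s plus a function of t, so ∇g=0 decouples.
∂g/∂s = 12(s - 2)(s - 1)(s + 2) = 0 at s ∈ {-2, 1, 2}; ∂g/∂t = -3(t - 3)(t + 1) = 0 at t ∈ {-1, 3}.
The Hessian is diagonal: diag(g_ss, g_tt). Second derivatives: g_ss(-2)=144, g_ss(1)=-36, g_ss(2)=48; g_tt(-1)=12, g_tt(3)=-12.
Local maxima occur where both diagonal entries negative: (1, 3). Count: 1.

1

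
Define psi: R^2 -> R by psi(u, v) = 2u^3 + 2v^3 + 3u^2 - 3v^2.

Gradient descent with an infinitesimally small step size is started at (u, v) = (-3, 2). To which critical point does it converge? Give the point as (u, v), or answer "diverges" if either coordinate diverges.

diverges

psi is separable, so gradient descent decouples: u follows -∂psi/∂u, v follows -∂psi/∂v.
∂psi/∂u = 6u(u + 1); at u=-3 this is 36, so u decreases.
∂psi/∂v = 6v(v - 1); at v=2 this is 12, so v decreases.
The u-coordinate has no critical point in that direction and runs off to infinity.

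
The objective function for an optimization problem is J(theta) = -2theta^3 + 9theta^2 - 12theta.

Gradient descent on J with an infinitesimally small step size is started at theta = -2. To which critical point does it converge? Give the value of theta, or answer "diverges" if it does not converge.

1

J'(theta) = -6(theta - 2)(theta - 1), so J'(-2) = -72.
Gradient descent moves in the -J' direction, i.e. theta is increasing.
The nearest critical point in that direction is theta = 1, where J'' = 6 > 0 (a local minimum). The iterate converges there.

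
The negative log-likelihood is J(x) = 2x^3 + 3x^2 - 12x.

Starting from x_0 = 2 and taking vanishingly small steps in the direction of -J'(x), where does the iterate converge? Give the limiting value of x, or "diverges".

J'(x) = 6(x - 1)(x + 2), so J'(2) = 24.
Gradient descent moves in the -J' direction, i.e. x is decreasing.
The nearest critical point in that direction is x = 1, where J'' = 18 > 0 (a local minimum). The iterate converges there.

1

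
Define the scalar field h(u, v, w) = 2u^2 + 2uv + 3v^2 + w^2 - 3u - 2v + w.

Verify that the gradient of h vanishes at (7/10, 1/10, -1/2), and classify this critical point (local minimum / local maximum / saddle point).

local minimum

∇h = (4u + 2v - 3, 2u + 6v - 2, 2w + 1); substituting (7/10, 1/10, -1/2) gives ∇h = (0, 0, 0), so (7/10, 1/10, -1/2) is indeed a critical point.
The Hessian is constant: H = [[4, 2, 0], [2, 6, 0], [0, 0, 2]].
Leading principal minors: Δ₁ = 4, Δ₂ = 20, Δ₃ = 40.
All leading minors are positive, so H is positive definite: a local minimum.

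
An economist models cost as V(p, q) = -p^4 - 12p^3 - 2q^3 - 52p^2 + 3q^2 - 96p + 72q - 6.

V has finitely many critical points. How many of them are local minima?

V separates as a function of p plus a function of q, so ∇V=0 decouples.
∂V/∂p = -4(p + 2)(p + 3)(p + 4) = 0 at p ∈ {-4, -3, -2}; ∂V/∂q = -6(q - 4)(q + 3) = 0 at q ∈ {-3, 4}.
The Hessian is diagonal: diag(V_pp, V_qq). Second derivatives: V_pp(-4)=-8, V_pp(-3)=4, V_pp(-2)=-8; V_qq(-3)=42, V_qq(4)=-42.
Local minima occur where both diagonal entries positive: (-3, -3). Count: 1.

1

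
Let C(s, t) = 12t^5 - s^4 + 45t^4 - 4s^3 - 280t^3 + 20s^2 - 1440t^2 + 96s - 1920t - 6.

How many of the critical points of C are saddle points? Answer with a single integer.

C separates as a function of s plus a function of t, so ∇C=0 decouples.
∂C/∂s = -4(s - 3)(s + 2)(s + 4) = 0 at s ∈ {-4, -2, 3}; ∂C/∂t = 60(t - 4)(t + 1)(t + 2)(t + 4) = 0 at t ∈ {-4, -2, -1, 4}.
The Hessian is diagonal: diag(C_ss, C_tt). Second derivatives: C_ss(-4)=-56, C_ss(-2)=40, C_ss(3)=-140; C_tt(-4)=-2880, C_tt(-2)=720, C_tt(-1)=-900, C_tt(4)=14400.
Saddle points occur where the two diagonal entries have opposite signs: (-4, -2), (-4, 4), (-2, -4), (-2, -1), (3, -2), (3, 4). Count: 6.

6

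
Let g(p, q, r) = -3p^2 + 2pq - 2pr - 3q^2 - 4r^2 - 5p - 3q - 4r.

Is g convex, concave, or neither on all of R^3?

g is quadratic, so its Hessian is the constant matrix H = [[-6, 2, -2], [2, -6, 0], [-2, 0, -8]].
Leading principal minors: -6, 32, -232.
Signs alternate −, +, − ⇒ H ≺ 0 ⇒ concave.

concave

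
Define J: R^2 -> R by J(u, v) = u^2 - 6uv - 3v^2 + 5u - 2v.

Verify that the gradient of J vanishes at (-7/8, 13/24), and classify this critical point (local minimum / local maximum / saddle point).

∇J = (2u - 6v + 5, -6u - 6v - 2); substituting (-7/8, 13/24) gives ∇J = (0, 0), so (-7/8, 13/24) is indeed a critical point.
The Hessian of J is constant: H = [[2, -6], [-6, -6]].
det(H) = 2·(-6) − (-6)² = -48.
Since det(H) < 0, H is indefinite and the critical point is a saddle point.

saddle point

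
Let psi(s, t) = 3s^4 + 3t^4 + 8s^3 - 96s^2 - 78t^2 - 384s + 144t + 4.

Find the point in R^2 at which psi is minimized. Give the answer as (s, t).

(4, -4)

psi(s,t) separates as P(s) + Q(t) + 4, so its minimum is min P + min Q + 4.
P'(s) = 12(s - 4)(s + 2)(s + 4) vanishes at s ∈ {-4, -2, 4}; Q'(t) = 12(t - 3)(t - 1)(t + 4) vanishes at t ∈ {-4, 1, 3}.
Local minima of P (where P''>0): P(-4)=256, P(4)=-1792. Local minima of Q: Q(-4)=-1056, Q(3)=-27.
So the global minimum of psi is P(4) + Q(-4) + 4 = -1792 − 1056 + 4 = -2844, attained at (4, -4).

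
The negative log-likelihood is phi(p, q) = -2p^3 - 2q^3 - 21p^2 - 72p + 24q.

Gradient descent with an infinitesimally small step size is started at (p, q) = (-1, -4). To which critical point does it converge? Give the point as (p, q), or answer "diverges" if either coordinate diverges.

phi is separable, so gradient descent decouples: p follows -∂phi/∂p, q follows -∂phi/∂q.
∂phi/∂p = -6(p + 3)(p + 4); at p=-1 this is -36, so p increases.
∂phi/∂q = -6(q - 2)(q + 2); at q=-4 this is -72, so q increases.
The p-coordinate has no critical point in that direction and runs off to infinity.

diverges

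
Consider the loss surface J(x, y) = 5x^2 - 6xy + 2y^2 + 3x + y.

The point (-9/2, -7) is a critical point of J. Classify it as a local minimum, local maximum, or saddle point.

local minimum

The Hessian of J is constant: H = [[10, -6], [-6, 4]].
det(H) = 10·4 − (-6)² = 4.
det(H) > 0 and tr(H) = 14 > 0, so H is positive definite and the point is a local minimum.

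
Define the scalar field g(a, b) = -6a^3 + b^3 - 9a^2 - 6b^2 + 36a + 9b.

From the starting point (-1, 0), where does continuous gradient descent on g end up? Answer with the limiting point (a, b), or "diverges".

g is separable, so gradient descent decouples: a follows -∂g/∂a, b follows -∂g/∂b.
∂g/∂a = -18(a - 1)(a + 2); at a=-1 this is 36, so a decreases.
∂g/∂b = 3(b - 3)(b - 1); at b=0 this is 9, so b decreases.
The b-coordinate has no critical point in that direction and runs off to infinity.

diverges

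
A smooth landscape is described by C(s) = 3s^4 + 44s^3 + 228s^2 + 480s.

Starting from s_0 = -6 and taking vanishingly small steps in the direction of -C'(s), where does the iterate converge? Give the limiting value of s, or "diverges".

C'(s) = 12(s + 2)(s + 4)(s + 5), so C'(-6) = -96.
Gradient descent moves in the -C' direction, i.e. s is increasing.
The nearest critical point in that direction is s = -5, where C'' = 36 > 0 (a local minimum). The iterate converges there.

-5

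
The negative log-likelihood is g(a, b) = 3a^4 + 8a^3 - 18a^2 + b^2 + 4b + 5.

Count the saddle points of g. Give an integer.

g separates as a function of a plus a function of b, so ∇g=0 decouples.
∂g/∂a = 12a(a - 1)(a + 3) = 0 at a ∈ {-3, 0, 1}; ∂g/∂b = 2(b + 2) = 0 at b ∈ {-2}.
The Hessian is diagonal: diag(g_aa, g_bb). Second derivatives: g_aa(-3)=144, g_aa(0)=-36, g_aa(1)=48; g_bb(-2)=2.
Saddle points occur where the two diagonal entries have opposite signs: (0, -2). Count: 1.

1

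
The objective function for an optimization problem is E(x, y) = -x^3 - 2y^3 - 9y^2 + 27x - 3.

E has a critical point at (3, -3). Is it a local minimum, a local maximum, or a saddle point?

saddle point

The mixed partial ∂²E/∂x∂y is 0, so the Hessian at any point is diag(E_xx, E_yy) = diag(-6x, -6(2y + 3)).
At (3, -3): H = diag(-18, 18).
The eigenvalues have opposite signs, so H is indefinite: a saddle point.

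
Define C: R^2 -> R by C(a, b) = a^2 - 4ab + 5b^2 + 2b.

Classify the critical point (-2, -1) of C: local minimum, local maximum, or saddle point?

The Hessian of C is constant: H = [[2, -4], [-4, 10]].
det(H) = 2·10 − (-4)² = 4.
det(H) > 0 and tr(H) = 12 > 0, so H is positive definite and the point is a local minimum.

local minimum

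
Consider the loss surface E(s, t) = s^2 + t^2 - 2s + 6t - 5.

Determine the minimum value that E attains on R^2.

E(s,t) separates as P(s) + Q(t) − 5, so its minimum is min P + min Q − 5.
P'(s) = 2s - 2 vanishes at s ∈ {1}; Q'(t) = 2(t + 3) vanishes at t ∈ {-3}.
Local minima of P (where P''>0): P(1)=-1. Local minima of Q: Q(-3)=-9.
So the global minimum of E is P(1) + Q(-3) − 5 = -1 − 9 − 5 = -15, attained at (1, -3).

-15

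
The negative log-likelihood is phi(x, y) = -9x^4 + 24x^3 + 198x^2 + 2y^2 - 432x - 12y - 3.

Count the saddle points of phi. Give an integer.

phi separates as a function of x plus a function of y, so ∇phi=0 decouples.
∂phi/∂x = -36(x - 4)(x - 1)(x + 3) = 0 at x ∈ {-3, 1, 4}; ∂phi/∂y = 4(y - 3) = 0 at y ∈ {3}.
The Hessian is diagonal: diag(phi_xx, phi_yy). Second derivatives: phi_xx(-3)=-1008, phi_xx(1)=432, phi_xx(4)=-756; phi_yy(3)=4.
Saddle points occur where the two diagonal entries have opposite signs: (-3, 3), (4, 3). Count: 2.

2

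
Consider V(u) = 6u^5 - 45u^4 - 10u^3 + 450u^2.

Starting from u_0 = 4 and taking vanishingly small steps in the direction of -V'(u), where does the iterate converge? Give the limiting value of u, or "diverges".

5

V'(u) = 30u(u - 5)(u - 3)(u + 2), so V'(4) = -720.
Gradient descent moves in the -V' direction, i.e. u is increasing.
The nearest critical point in that direction is u = 5, where V'' = 2100 > 0 (a local minimum). The iterate converges there.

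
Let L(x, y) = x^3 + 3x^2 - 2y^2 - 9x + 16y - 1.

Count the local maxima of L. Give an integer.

1

L separates as a function of x plus a function of y, so ∇L=0 decouples.
∂L/∂x = 3(x - 1)(x + 3) = 0 at x ∈ {-3, 1}; ∂L/∂y = -4(y - 4) = 0 at y ∈ {4}.
The Hessian is diagonal: diag(L_xx, L_yy). Second derivatives: L_xx(-3)=-12, L_xx(1)=12; L_yy(4)=-4.
Local maxima occur where both diagonal entries negative: (-3, 4). Count: 1.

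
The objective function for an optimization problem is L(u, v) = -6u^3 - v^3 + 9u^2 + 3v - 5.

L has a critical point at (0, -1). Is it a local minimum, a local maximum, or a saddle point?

The mixed partial ∂²L/∂u∂v is 0, so the Hessian at any point is diag(L_uu, L_vv) = diag(18(-2u + 1), -6v).
At (0, -1): H = diag(18, 6).
Both eigenvalues are positive, so H is positive definite: a local minimum.

local minimum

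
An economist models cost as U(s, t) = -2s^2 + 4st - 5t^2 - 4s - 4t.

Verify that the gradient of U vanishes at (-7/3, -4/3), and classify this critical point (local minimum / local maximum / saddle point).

∇U = (-4s + 4t - 4, 4s - 10t - 4); substituting (-7/3, -4/3) gives ∇U = (0, 0), so (-7/3, -4/3) is indeed a critical point.
The Hessian of U is constant: H = [[-4, 4], [4, -10]].
det(H) = (-4)·(-10) − 4² = 24.
det(H) > 0 and tr(H) = -14 < 0, so H is negative definite and the point is a local maximum.

local maximum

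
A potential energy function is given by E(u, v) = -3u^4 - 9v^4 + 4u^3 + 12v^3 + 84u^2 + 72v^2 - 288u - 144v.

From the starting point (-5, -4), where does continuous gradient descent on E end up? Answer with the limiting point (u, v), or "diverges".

E is separable, so gradient descent decouples: u follows -∂E/∂u, v follows -∂E/∂v.
∂E/∂u = -12(u - 3)(u - 2)(u + 4); at u=-5 this is 672, so u decreases.
∂E/∂v = -36(v - 2)(v - 1)(v + 2); at v=-4 this is 2160, so v decreases.
The u-coordinate has no critical point in that direction and runs off to infinity.

diverges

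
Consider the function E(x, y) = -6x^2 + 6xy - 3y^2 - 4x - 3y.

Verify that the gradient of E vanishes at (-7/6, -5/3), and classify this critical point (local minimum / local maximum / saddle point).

∇E = (-12x + 6y - 4, 6x - 6y - 3); substituting (-7/6, -5/3) gives ∇E = (0, 0), so (-7/6, -5/3) is indeed a critical point.
The Hessian of E is constant: H = [[-12, 6], [6, -6]].
det(H) = (-12)·(-6) − 6² = 36.
det(H) > 0 and tr(H) = -18 < 0, so H is negative definite and the point is a local maximum.

local maximum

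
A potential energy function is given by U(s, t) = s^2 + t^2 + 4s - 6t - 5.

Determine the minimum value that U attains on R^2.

U(s,t) separates as P(s) + Q(t) − 5, so its minimum is min P + min Q − 5.
P'(s) = 2s + 4 vanishes at s ∈ {-2}; Q'(t) = 2(t - 3) vanishes at t ∈ {3}.
Local minima of P (where P''>0): P(-2)=-4. Local minima of Q: Q(3)=-9.
So the global minimum of U is P(-2) + Q(3) − 5 = -4 − 9 − 5 = -18, attained at (-2, 3).

-18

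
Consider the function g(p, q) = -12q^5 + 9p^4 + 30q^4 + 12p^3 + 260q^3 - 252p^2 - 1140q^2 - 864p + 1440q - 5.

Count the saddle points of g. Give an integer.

g separates as a function of p plus a function of q, so ∇g=0 decouples.
∂g/∂p = 36(p - 4)(p + 2)(p + 3) = 0 at p ∈ {-3, -2, 4}; ∂g/∂q = -60(q - 3)(q - 2)(q - 1)(q + 4) = 0 at q ∈ {-4, 1, 2, 3}.
The Hessian is diagonal: diag(g_pp, g_qq). Second derivatives: g_pp(-3)=252, g_pp(-2)=-216, g_pp(4)=1512; g_qq(-4)=12600, g_qq(1)=-600, g_qq(2)=360, g_qq(3)=-840.
Saddle points occur where the two diagonal entries have opposite signs: (-3, 1), (-3, 3), (-2, -4), (-2, 2), (4, 1), (4, 3). Count: 6.

6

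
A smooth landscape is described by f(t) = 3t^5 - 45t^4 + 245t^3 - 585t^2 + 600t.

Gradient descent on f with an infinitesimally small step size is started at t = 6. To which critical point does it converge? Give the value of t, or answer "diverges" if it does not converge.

f'(t) = 15(t - 5)(t - 4)(t - 2)(t - 1), so f'(6) = 600.
Gradient descent moves in the -f' direction, i.e. t is decreasing.
The nearest critical point in that direction is t = 5, where f'' = 180 > 0 (a local minimum). The iterate converges there.

5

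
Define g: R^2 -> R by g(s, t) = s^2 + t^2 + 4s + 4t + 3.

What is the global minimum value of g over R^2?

g(s,t) separates as P(s) + Q(t) + 3, so its minimum is min P + min Q + 3.
P'(s) = 2s + 4 vanishes at s ∈ {-2}; Q'(t) = 2(t + 2) vanishes at t ∈ {-2}.
Local minima of P (where P''>0): P(-2)=-4. Local minima of Q: Q(-2)=-4.
So the global minimum of g is P(-2) + Q(-2) + 3 = -4 − 4 + 3 = -5, attained at (-2, -2).

-5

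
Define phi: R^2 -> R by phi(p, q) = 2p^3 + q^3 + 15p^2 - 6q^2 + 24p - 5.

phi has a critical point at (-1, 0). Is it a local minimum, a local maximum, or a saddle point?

saddle point

The mixed partial ∂²phi/∂p∂q is 0, so the Hessian at any point is diag(phi_pp, phi_qq) = diag(6(2p + 5), 6(q - 2)).
At (-1, 0): H = diag(18, -12).
The eigenvalues have opposite signs, so H is indefinite: a saddle point.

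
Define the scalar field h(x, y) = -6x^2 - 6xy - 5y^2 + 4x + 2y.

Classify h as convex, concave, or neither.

concave

h is quadratic, so its Hessian is the constant matrix H = [[-12, -6], [-6, -10]].
det(H) = 84, tr(H) = -22.
det(H) > 0 and tr(H) < 0, so H is negative definite everywhere: concave.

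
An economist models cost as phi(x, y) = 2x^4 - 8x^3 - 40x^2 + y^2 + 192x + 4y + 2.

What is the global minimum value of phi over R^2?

phi(x,y) separates as P(x) + Q(y) + 2, so its minimum is min P + min Q + 2.
P'(x) = 8(x - 4)(x - 2)(x + 3) vanishes at x ∈ {-3, 2, 4}; Q'(y) = 2y + 4 vanishes at y ∈ {-2}.
Local minima of P (where P''>0): P(-3)=-558, P(4)=128. Local minima of Q: Q(-2)=-4.
So the global minimum of phi is P(-3) + Q(-2) + 2 = -558 − 4 + 2 = -560, attained at (-3, -2).

-560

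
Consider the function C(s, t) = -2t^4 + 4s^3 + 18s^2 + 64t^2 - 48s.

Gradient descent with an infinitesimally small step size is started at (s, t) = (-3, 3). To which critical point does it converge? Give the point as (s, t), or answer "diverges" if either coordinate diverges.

(1, 0)

C is separable, so gradient descent decouples: s follows -∂C/∂s, t follows -∂C/∂t.
∂C/∂s = 12(s - 1)(s + 4); at s=-3 this is -48, so s increases.
∂C/∂t = -8t(t - 4)(t + 4); at t=3 this is 168, so t decreases.
s converges to its nearest critical value 1 (a local min of the s-part); t converges to 0. The iterate converges to (1, 0).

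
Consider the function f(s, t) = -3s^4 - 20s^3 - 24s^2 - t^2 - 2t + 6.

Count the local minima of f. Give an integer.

f separates as a function of s plus a function of t, so ∇f=0 decouples.
∂f/∂s = -12s(s + 1)(s + 4) = 0 at s ∈ {-4, -1, 0}; ∂f/∂t = -2(t + 1) = 0 at t ∈ {-1}.
The Hessian is diagonal: diag(f_ss, f_tt). Second derivatives: f_ss(-4)=-144, f_ss(-1)=36, f_ss(0)=-48; f_tt(-1)=-2.
Local minima occur where both diagonal entries positive: none. Count: 0.

0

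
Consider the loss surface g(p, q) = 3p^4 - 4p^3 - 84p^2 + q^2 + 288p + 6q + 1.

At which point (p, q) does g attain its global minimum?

(-4, -3)

g(p,q) separates as A(p) + B(q) + 1, so its minimum is min A + min B + 1.
A'(p) = 12(p - 3)(p - 2)(p + 4) vanishes at p ∈ {-4, 2, 3}; B'(q) = 2q + 6 vanishes at q ∈ {-3}.
Local minima of A (where A''>0): A(-4)=-1472, A(3)=243. Local minima of B: B(-3)=-9.
So the global minimum of g is A(-4) + B(-3) + 1 = -1472 − 9 + 1 = -1480, attained at (-4, -3).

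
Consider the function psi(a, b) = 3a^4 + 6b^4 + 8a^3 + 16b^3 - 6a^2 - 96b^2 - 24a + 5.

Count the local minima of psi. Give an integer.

psi separates as a function of a plus a function of b, so ∇psi=0 decouples.
∂psi/∂a = 12(a - 1)(a + 1)(a + 2) = 0 at a ∈ {-2, -1, 1}; ∂psi/∂b = 24b(b - 2)(b + 4) = 0 at b ∈ {-4, 0, 2}.
The Hessian is diagonal: diag(psi_aa, psi_bb). Second derivatives: psi_aa(-2)=36, psi_aa(-1)=-24, psi_aa(1)=72; psi_bb(-4)=576, psi_bb(0)=-192, psi_bb(2)=288.
Local minima occur where both diagonal entries positive: (-2, -4), (-2, 2), (1, -4), (1, 2). Count: 4.

4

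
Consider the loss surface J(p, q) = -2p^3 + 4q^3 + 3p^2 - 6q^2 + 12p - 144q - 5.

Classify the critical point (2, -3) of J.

The mixed partial ∂²J/∂p∂q is 0, so the Hessian at any point is diag(J_pp, J_qq) = diag(6(-2p + 1), 12(2q - 1)).
At (2, -3): H = diag(-18, -84).
Both eigenvalues are negative, so H is negative definite: a local maximum.

local maximum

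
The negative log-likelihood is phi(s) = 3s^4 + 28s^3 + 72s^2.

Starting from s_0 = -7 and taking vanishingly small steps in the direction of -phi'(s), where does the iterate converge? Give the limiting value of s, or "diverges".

phi'(s) = 12s(s + 3)(s + 4), so phi'(-7) = -1008.
Gradient descent moves in the -phi' direction, i.e. s is increasing.
The nearest critical point in that direction is s = -4, where phi'' = 48 > 0 (a local minimum). The iterate converges there.

-4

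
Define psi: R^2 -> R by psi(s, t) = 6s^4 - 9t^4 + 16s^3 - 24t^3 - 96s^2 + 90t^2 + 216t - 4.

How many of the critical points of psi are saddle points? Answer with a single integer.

psi separates as a function of s plus a function of t, so ∇psi=0 decouples.
∂psi/∂s = 24s(s - 2)(s + 4) = 0 at s ∈ {-4, 0, 2}; ∂psi/∂t = -36(t - 2)(t + 1)(t + 3) = 0 at t ∈ {-3, -1, 2}.
The Hessian is diagonal: diag(psi_ss, psi_tt). Second derivatives: psi_ss(-4)=576, psi_ss(0)=-192, psi_ss(2)=288; psi_tt(-3)=-360, psi_tt(-1)=216, psi_tt(2)=-540.
Saddle points occur where the two diagonal entries have opposite signs: (-4, -3), (-4, 2), (0, -1), (2, -3), (2, 2). Count: 5.

5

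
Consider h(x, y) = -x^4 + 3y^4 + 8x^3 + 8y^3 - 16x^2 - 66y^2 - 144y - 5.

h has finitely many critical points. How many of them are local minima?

2

h separates as a function of x plus a function of y, so ∇h=0 decouples.
∂h/∂x = -4x(x - 4)(x - 2) = 0 at x ∈ {0, 2, 4}; ∂h/∂y = 12(y - 3)(y + 1)(y + 4) = 0 at y ∈ {-4, -1, 3}.
The Hessian is diagonal: diag(h_xx, h_yy). Second derivatives: h_xx(0)=-32, h_xx(2)=16, h_xx(4)=-32; h_yy(-4)=252, h_yy(-1)=-144, h_yy(3)=336.
Local minima occur where both diagonal entries positive: (2, -4), (2, 3). Count: 2.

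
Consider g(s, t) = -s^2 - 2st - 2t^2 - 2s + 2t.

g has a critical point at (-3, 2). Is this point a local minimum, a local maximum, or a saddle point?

The Hessian of g is constant: H = [[-2, -2], [-2, -4]].
det(H) = (-2)·(-4) − (-2)² = 4.
det(H) > 0 and tr(H) = -6 < 0, so H is negative definite and the point is a local maximum.

local maximum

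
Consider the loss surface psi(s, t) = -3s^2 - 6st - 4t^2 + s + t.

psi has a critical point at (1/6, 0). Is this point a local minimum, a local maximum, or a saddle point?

local maximum

The Hessian of psi is constant: H = [[-6, -6], [-6, -8]].
det(H) = (-6)·(-8) − (-6)² = 12.
det(H) > 0 and tr(H) = -14 < 0, so H is negative definite and the point is a local maximum.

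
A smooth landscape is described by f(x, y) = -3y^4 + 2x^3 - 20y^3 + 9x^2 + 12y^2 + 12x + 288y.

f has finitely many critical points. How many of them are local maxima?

2

f separates as a function of x plus a function of y, so ∇f=0 decouples.
∂f/∂x = 6(x + 1)(x + 2) = 0 at x ∈ {-2, -1}; ∂f/∂y = -12(y - 2)(y + 3)(y + 4) = 0 at y ∈ {-4, -3, 2}.
The Hessian is diagonal: diag(f_xx, f_yy). Second derivatives: f_xx(-2)=-6, f_xx(-1)=6; f_yy(-4)=-72, f_yy(-3)=60, f_yy(2)=-360.
Local maxima occur where both diagonal entries negative: (-2, -4), (-2, 2). Count: 2.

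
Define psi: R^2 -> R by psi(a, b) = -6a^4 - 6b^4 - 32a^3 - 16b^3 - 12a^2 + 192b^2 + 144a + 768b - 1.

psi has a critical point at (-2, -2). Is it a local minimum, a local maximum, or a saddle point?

local minimum

The mixed partial ∂²psi/∂a∂b is 0, so the Hessian at any point is diag(psi_aa, psi_bb) = diag(-24(3a^2 + 8a + 1), 24(-3b^2 - 4b + 16)).
At (-2, -2): H = diag(72, 288).
Both eigenvalues are positive, so H is positive definite: a local minimum.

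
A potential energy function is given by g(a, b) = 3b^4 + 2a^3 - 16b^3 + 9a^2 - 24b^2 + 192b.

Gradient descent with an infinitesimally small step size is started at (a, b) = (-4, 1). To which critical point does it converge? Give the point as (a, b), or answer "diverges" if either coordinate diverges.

diverges

g is separable, so gradient descent decouples: a follows -∂g/∂a, b follows -∂g/∂b.
∂g/∂a = 6a(a + 3); at a=-4 this is 24, so a decreases.
∂g/∂b = 12(b - 4)(b - 2)(b + 2); at b=1 this is 108, so b decreases.
The a-coordinate has no critical point in that direction and runs off to infinity.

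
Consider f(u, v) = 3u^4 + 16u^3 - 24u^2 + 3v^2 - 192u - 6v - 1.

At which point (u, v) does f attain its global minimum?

f(u,v) separates as P(u) + Q(v) − 1, so its minimum is min P + min Q − 1.
P'(u) = 12(u - 2)(u + 2)(u + 4) vanishes at u ∈ {-4, -2, 2}; Q'(v) = 6v - 6 vanishes at v ∈ {1}.
Local minima of P (where P''>0): P(-4)=128, P(2)=-304. Local minima of Q: Q(1)=-3.
So the global minimum of f is P(2) + Q(1) − 1 = -304 − 3 − 1 = -308, attained at (2, 1).

(2, 1)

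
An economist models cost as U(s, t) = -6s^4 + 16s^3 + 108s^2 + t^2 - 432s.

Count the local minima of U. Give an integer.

U separates as a function of s plus a function of t, so ∇U=0 decouples.
∂U/∂s = -24(s - 3)(s - 2)(s + 3) = 0 at s ∈ {-3, 2, 3}; ∂U/∂t = 2t = 0 at t ∈ {0}.
The Hessian is diagonal: diag(U_ss, U_tt). Second derivatives: U_ss(-3)=-720, U_ss(2)=120, U_ss(3)=-144; U_tt(0)=2.
Local minima occur where both diagonal entries positive: (2, 0). Count: 1.

1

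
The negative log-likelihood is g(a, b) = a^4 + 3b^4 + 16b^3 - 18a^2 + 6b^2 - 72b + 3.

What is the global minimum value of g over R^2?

g(a,b) separates as P(a) + Q(b) + 3, so its minimum is min P + min Q + 3.
P'(a) = 4a(a - 3)(a + 3) vanishes at a ∈ {-3, 0, 3}; Q'(b) = 12(b - 1)(b + 2)(b + 3) vanishes at b ∈ {-3, -2, 1}.
Local minima of P (where P''>0): P(-3)=-81, P(3)=-81. Local minima of Q: Q(-3)=81, Q(1)=-47.
So the global minimum of g is P(-3) + Q(1) + 3 = -81 − 47 + 3 = -125, attained at (-3, 1).

-125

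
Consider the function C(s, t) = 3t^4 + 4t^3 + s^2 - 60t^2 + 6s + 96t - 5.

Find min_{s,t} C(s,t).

C(s,t) separates as P(s) + Q(t) − 5, so its minimum is min P + min Q − 5.
P'(s) = 2s + 6 vanishes at s ∈ {-3}; Q'(t) = 12(t - 2)(t - 1)(t + 4) vanishes at t ∈ {-4, 1, 2}.
Local minima of P (where P''>0): P(-3)=-9. Local minima of Q: Q(-4)=-832, Q(2)=32.
So the global minimum of C is P(-3) + Q(-4) − 5 = -9 − 832 − 5 = -846, attained at (-3, -4).

-846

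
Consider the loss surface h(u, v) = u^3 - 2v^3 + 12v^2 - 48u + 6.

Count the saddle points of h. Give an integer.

h separates as a function of u plus a function of v, so ∇h=0 decouples.
∂h/∂u = 3(u - 4)(u + 4) = 0 at u ∈ {-4, 4}; ∂h/∂v = -6v(v - 4) = 0 at v ∈ {0, 4}.
The Hessian is diagonal: diag(h_uu, h_vv). Second derivatives: h_uu(-4)=-24, h_uu(4)=24; h_vv(0)=24, h_vv(4)=-24.
Saddle points occur where the two diagonal entries have opposite signs: (-4, 0), (4, 4). Count: 2.

2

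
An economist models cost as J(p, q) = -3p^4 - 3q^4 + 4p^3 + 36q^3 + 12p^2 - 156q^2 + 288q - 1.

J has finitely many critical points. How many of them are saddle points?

J separates as a function of p plus a function of q, so ∇J=0 decouples.
∂J/∂p = -12p(p - 2)(p + 1) = 0 at p ∈ {-1, 0, 2}; ∂J/∂q = -12(q - 4)(q - 3)(q - 2) = 0 at q ∈ {2, 3, 4}.
The Hessian is diagonal: diag(J_pp, J_qq). Second derivatives: J_pp(-1)=-36, J_pp(0)=24, J_pp(2)=-72; J_qq(2)=-24, J_qq(3)=12, J_qq(4)=-24.
Saddle points occur where the two diagonal entries have opposite signs: (-1, 3), (0, 2), (0, 4), (2, 3). Count: 4.

4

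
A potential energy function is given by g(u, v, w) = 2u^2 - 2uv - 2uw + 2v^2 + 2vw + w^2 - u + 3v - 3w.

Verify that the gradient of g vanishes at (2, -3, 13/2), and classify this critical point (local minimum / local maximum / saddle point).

local minimum

∇g = (4u - 2v - 2w - 1, -2u + 4v + 2w + 3, -2u + 2v + 2w - 3); substituting (2, -3, 13/2) gives ∇g = (0, 0, 0), so (2, -3, 13/2) is indeed a critical point.
The Hessian is constant: H = [[4, -2, -2], [-2, 4, 2], [-2, 2, 2]].
Leading principal minors: Δ₁ = 4, Δ₂ = 12, Δ₃ = 8.
All leading minors are positive, so H is positive definite: a local minimum.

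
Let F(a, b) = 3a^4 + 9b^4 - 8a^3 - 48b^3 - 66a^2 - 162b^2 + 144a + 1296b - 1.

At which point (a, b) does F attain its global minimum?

F(a,b) separates as P(a) + Q(b) − 1, so its minimum is min P + min Q − 1.
P'(a) = 12(a - 4)(a - 1)(a + 3) vanishes at a ∈ {-3, 1, 4}; Q'(b) = 36(b - 4)(b - 3)(b + 3) vanishes at b ∈ {-3, 3, 4}.
Local minima of P (where P''>0): P(-3)=-567, P(4)=-224. Local minima of Q: Q(-3)=-3321, Q(4)=1824.
So the global minimum of F is P(-3) + Q(-3) − 1 = -567 − 3321 − 1 = -3889, attained at (-3, -3).

(-3, -3)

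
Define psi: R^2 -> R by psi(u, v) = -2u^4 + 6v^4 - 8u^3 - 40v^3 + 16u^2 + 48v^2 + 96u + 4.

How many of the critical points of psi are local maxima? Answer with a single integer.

2

psi separates as a function of u plus a function of v, so ∇psi=0 decouples.
∂psi/∂u = -8(u - 2)(u + 2)(u + 3) = 0 at u ∈ {-3, -2, 2}; ∂psi/∂v = 24v(v - 4)(v - 1) = 0 at v ∈ {0, 1, 4}.
The Hessian is diagonal: diag(psi_uu, psi_vv). Second derivatives: psi_uu(-3)=-40, psi_uu(-2)=32, psi_uu(2)=-160; psi_vv(0)=96, psi_vv(1)=-72, psi_vv(4)=288.
Local maxima occur where both diagonal entries negative: (-3, 1), (2, 1). Count: 2.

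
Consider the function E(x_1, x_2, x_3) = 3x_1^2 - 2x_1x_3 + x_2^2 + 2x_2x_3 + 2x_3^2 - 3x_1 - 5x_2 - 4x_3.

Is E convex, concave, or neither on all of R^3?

E is quadratic, so its Hessian is the constant matrix H = [[6, 0, -2], [0, 2, 2], [-2, 2, 4]].
Leading principal minors: 6, 12, 16.
All positive ⇒ H ≻ 0 ⇒ convex.

convex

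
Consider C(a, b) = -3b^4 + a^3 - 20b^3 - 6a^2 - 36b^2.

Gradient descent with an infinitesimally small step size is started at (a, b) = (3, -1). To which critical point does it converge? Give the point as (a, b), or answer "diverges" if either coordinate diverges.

C is separable, so gradient descent decouples: a follows -∂C/∂a, b follows -∂C/∂b.
∂C/∂a = 3a(a - 4); at a=3 this is -9, so a increases.
∂C/∂b = -12b(b + 2)(b + 3); at b=-1 this is 24, so b decreases.
a converges to its nearest critical value 4 (a local min of the a-part); b converges to -2. The iterate converges to (4, -2).

(4, -2)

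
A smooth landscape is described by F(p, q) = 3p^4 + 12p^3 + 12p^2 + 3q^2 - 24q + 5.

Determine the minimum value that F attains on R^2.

-43

F(p,q) separates as A(p) + B(q) + 5, so its minimum is min A + min B + 5.
A'(p) = 12p(p + 1)(p + 2) vanishes at p ∈ {-2, -1, 0}; B'(q) = 6q - 24 vanishes at q ∈ {4}.
Local minima of A (where A''>0): A(-2)=0, A(0)=0. Local minima of B: B(4)=-48.
So the global minimum of F is A(-2) + B(4) + 5 = 0 − 48 + 5 = -43, attained at (-2, 4).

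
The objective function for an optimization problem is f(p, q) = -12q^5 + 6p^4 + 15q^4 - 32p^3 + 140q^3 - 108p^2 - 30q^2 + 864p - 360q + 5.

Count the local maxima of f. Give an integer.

f separates as a function of p plus a function of q, so ∇f=0 decouples.
∂f/∂p = 24(p - 4)(p - 3)(p + 3) = 0 at p ∈ {-3, 3, 4}; ∂f/∂q = -60(q - 3)(q - 1)(q + 1)(q + 2) = 0 at q ∈ {-2, -1, 1, 3}.
The Hessian is diagonal: diag(f_pp, f_qq). Second derivatives: f_pp(-3)=1008, f_pp(3)=-144, f_pp(4)=168; f_qq(-2)=900, f_qq(-1)=-480, f_qq(1)=720, f_qq(3)=-2400.
Local maxima occur where both diagonal entries negative: (3, -1), (3, 3). Count: 2.

2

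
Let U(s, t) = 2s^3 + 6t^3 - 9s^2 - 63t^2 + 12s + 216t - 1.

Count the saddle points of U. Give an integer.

2

U separates as a function of s plus a function of t, so ∇U=0 decouples.
∂U/∂s = 6(s - 2)(s - 1) = 0 at s ∈ {1, 2}; ∂U/∂t = 18(t - 4)(t - 3) = 0 at t ∈ {3, 4}.
The Hessian is diagonal: diag(U_ss, U_tt). Second derivatives: U_ss(1)=-6, U_ss(2)=6; U_tt(3)=-18, U_tt(4)=18.
Saddle points occur where the two diagonal entries have opposite signs: (1, 4), (2, 3). Count: 2.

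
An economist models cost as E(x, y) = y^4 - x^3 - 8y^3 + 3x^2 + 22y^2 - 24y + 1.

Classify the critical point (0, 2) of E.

saddle point

The mixed partial ∂²E/∂x∂y is 0, so the Hessian at any point is diag(E_xx, E_yy) = diag(6(-x + 1), 4(3y^2 - 12y + 11)).
At (0, 2): H = diag(6, -4).
The eigenvalues have opposite signs, so H is indefinite: a saddle point.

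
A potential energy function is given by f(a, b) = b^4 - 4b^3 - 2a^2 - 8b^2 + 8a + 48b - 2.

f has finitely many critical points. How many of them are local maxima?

f separates as a function of a plus a function of b, so ∇f=0 decouples.
∂f/∂a = -4(a - 2) = 0 at a ∈ {2}; ∂f/∂b = 4(b - 3)(b - 2)(b + 2) = 0 at b ∈ {-2, 2, 3}.
The Hessian is diagonal: diag(f_aa, f_bb). Second derivatives: f_aa(2)=-4; f_bb(-2)=80, f_bb(2)=-16, f_bb(3)=20.
Local maxima occur where both diagonal entries negative: (2, 2). Count: 1.

1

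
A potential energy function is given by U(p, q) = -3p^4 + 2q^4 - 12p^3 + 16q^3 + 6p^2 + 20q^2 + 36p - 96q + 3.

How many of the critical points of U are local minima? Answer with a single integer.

U separates as a function of p plus a function of q, so ∇U=0 decouples.
∂U/∂p = -12(p - 1)(p + 1)(p + 3) = 0 at p ∈ {-3, -1, 1}; ∂U/∂q = 8(q - 1)(q + 3)(q + 4) = 0 at q ∈ {-4, -3, 1}.
The Hessian is diagonal: diag(U_pp, U_qq). Second derivatives: U_pp(-3)=-96, U_pp(-1)=48, U_pp(1)=-96; U_qq(-4)=40, U_qq(-3)=-32, U_qq(1)=160.
Local minima occur where both diagonal entries positive: (-1, -4), (-1, 1). Count: 2.

2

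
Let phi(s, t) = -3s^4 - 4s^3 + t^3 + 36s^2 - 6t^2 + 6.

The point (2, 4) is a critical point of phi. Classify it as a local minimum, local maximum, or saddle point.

saddle point

The mixed partial ∂²phi/∂s∂t is 0, so the Hessian at any point is diag(phi_ss, phi_tt) = diag(12(-3s^2 - 2s + 6), 6(t - 2)).
At (2, 4): H = diag(-120, 12).
The eigenvalues have opposite signs, so H is indefinite: a saddle point.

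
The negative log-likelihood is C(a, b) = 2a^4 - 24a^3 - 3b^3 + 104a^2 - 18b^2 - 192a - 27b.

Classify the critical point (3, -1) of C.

The mixed partial ∂²C/∂a∂b is 0, so the Hessian at any point is diag(C_aa, C_bb) = diag(8(3a^2 - 18a + 26), -18(b + 2)).
At (3, -1): H = diag(-8, -18).
Both eigenvalues are negative, so H is negative definite: a local maximum.

local maximum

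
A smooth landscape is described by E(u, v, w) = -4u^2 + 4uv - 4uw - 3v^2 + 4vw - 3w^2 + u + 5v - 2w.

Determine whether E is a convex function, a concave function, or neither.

concave

E is quadratic, so its Hessian is the constant matrix H = [[-8, 4, -4], [4, -6, 4], [-4, 4, -6]].
Leading principal minors: -8, 32, -96.
Signs alternate −, +, − ⇒ H ≺ 0 ⇒ concave.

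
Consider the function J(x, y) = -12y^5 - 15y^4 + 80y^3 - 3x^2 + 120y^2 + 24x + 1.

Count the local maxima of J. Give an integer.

2

J separates as a function of x plus a function of y, so ∇J=0 decouples.
∂J/∂x = -6(x - 4) = 0 at x ∈ {4}; ∂J/∂y = -60y(y - 2)(y + 1)(y + 2) = 0 at y ∈ {-2, -1, 0, 2}.
The Hessian is diagonal: diag(J_xx, J_yy). Second derivatives: J_xx(4)=-6; J_yy(-2)=480, J_yy(-1)=-180, J_yy(0)=240, J_yy(2)=-1440.
Local maxima occur where both diagonal entries negative: (4, -1), (4, 2). Count: 2.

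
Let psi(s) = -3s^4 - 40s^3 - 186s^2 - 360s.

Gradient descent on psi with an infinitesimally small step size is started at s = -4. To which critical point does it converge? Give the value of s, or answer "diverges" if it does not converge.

psi'(s) = -12(s + 2)(s + 3)(s + 5), so psi'(-4) = -24.
Gradient descent moves in the -psi' direction, i.e. s is increasing.
The nearest critical point in that direction is s = -3, where psi'' = 24 > 0 (a local minimum). The iterate converges there.

-3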